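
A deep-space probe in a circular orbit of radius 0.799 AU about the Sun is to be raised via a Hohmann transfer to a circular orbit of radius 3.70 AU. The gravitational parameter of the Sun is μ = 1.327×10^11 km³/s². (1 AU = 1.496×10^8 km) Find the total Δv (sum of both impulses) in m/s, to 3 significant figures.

In km: r₁ = 0.799 × 1.496×10^8 = 1.195304×10^8 km; r₂ = 3.70 × 1.496×10^8 = 5.5352×10^8 km.
Transfer-ellipse semi-major axis a_t = (r₁ + r₂)/2 = (1.195304×10^8 + 5.5352×10^8)/2 = 3.365252×10^8 km.
Circular speed at r₁: v₁ = √(μ/r₁) = √(1.327×10^11/1.195304×10^8) = 33.319 km/s.
On the transfer ellipse at r₁, vis-viva gives v_p = √[μ(2/r₁ − 1/a_t)] = 42.732 km/s.
First burn Δv₁ = |v_p − v₁| = 9.413 km/s.
Circular speed at r₂: v₂ = √(μ/r₂) = 15.4835 km/s.
Transfer-orbit speed at r₂: v_a = √[μ(2/r₂ − 1/a_t)] = 9.22782 km/s.
Second burn Δv₂ = |v₂ − v_a| = 6.256 km/s.
Δv = Δv₁ + Δv₂ = 9.413 + 6.256 = 15.67 km/s.

Δv = 15700 m/s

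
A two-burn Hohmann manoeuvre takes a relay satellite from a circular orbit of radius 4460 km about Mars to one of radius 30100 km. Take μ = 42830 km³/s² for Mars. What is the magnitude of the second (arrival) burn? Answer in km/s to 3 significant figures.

The Hohmann ellipse has a_t = (r₁ + r₂)/2 = 17280 km.
Circular speed at r = 30100 km: v_c = √(μ/r) = 1.19286 km/s.
Transfer-orbit speed at the same r (vis-viva, a = a_t): v_t = √[μ(2/r − 1/a_t)] = 0.606019 km/s.
Δv₂ = |v_t − v_c| = |0.606019 − 1.19286| = 0.5868 km/s.

Δv₂ = 0.587 km/s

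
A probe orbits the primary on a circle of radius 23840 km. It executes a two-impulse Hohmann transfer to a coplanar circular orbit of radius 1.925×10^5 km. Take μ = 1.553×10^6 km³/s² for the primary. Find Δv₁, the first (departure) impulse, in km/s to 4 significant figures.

Δv₁ = 2.696 km/s

Semi-major axis of the transfer orbit: a_t = (23840 + 1.925×10^5)/2 = 1.0817×10^5 km.
On the circular orbit at r = 23840 km, v_c = √(μ/r) = 8.0711 km/s.
Transfer-orbit speed at the same r (vis-viva, a = a_t): v_t = √[μ(2/r − 1/a_t)] = 10.767 km/s.
Δv₁ = |v_t − v_c| = |10.767 − 8.0711| = 2.696 km/s.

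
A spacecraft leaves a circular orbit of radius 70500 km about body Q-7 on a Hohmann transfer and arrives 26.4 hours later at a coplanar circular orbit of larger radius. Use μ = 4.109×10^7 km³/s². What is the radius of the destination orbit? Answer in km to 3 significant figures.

r₂ = 6.00×10^5 km

Transfer time t = 26.4 hours = 95040 s, and t = π√(a_t³/μ).
So a_t = (μ t²/π²)^(1/3) = (4.109×10^7 × (95040)² / π²)^(1/3) = 3.3503×10^5 km.
Since a_t = (r₁ + r₂)/2, r₂ = 2a_t − r₁ = 2×3.3503×10^5 − 70500 = 5.9956×10^5 km.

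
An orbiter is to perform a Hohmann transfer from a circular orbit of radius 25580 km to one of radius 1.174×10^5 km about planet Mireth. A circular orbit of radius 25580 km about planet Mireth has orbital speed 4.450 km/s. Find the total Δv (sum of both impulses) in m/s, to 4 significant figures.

Δv = 2087 m/s

From the circular-orbit relation v² = μ/r at r = 25580 km: μ = v²r = (4.450)² × 25580 = 5.06548×10^5 km³/s².
Transfer-ellipse semi-major axis a_t = (r₁ + r₂)/2 = (25580 + 1.174×10^5)/2 = 71490 km.
Circular speed at r₁: v₁ = √(μ/r₁) = √(5.06548×10^5/25580) = 4.4500 km/s.
On the transfer ellipse at r₁, vis-viva gives v_p = √[μ(2/r₁ − 1/a_t)] = 5.7026 km/s.
First burn Δv₁ = |v_p − v₁| = 1.2526 km/s.
At r₂, v₂ = √(μ/r₂) = 2.07719 km/s.
Transfer-orbit speed at r₂: v_a = √[μ(2/r₂ − 1/a_t)] = 1.24252 km/s.
Second burn Δv₂ = |v₂ − v_a| = 0.83467 km/s.
Δv = Δv₁ + Δv₂ = 1.2526 + 0.83467 = 2.087 km/s.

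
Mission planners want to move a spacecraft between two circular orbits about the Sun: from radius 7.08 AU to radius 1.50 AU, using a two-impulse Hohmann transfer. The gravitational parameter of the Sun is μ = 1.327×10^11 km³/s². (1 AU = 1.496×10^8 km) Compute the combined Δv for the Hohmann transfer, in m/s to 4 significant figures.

In km: r₁ = 7.08 × 1.496×10^8 = 1.059168×10^9 km; r₂ = 1.50 × 1.496×10^8 = 2.244×10^8 km.
Transfer-ellipse semi-major axis a_t = (r₁ + r₂)/2 = (1.059168×10^9 + 2.244×10^8)/2 = 6.41784×10^8 km.
Circular speed at r₁: v₁ = √(μ/r₁) = √(1.327×10^11/1.059168×10^9) = 11.1932 km/s.
On the transfer ellipse at r₁, vis-viva equation gives v_a = √[μ(2/r₁ − 1/a_t)] = 6.61866 km/s.
First burn Δv₁ = |v_a − v₁| = 4.575 km/s.
At r₂, v₂ = √(μ/r₂) = 24.318 km/s.
Transfer-orbit speed at r₂: v_p = √[μ(2/r₂ − 1/a_t)] = 31.240 km/s.
Second burn Δv₂ = |v₂ − v_p| = 6.922 km/s.
Δv = Δv₁ + Δv₂ = 4.575 + 6.922 = 11.50 km/s.

Δv = 11500 m/s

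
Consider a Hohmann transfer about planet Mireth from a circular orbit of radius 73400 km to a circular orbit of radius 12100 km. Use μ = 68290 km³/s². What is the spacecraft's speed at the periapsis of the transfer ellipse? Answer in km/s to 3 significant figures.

v = 3.11 km/s

The Hohmann ellipse has a_t = (r₁ + r₂)/2 = 42750 km.
The periapsis of the transfer ellipse is at r = 12100 km.
From the vis-viva equation, v = √[μ(2/r − 1/a_t)] = 3.113 km/s.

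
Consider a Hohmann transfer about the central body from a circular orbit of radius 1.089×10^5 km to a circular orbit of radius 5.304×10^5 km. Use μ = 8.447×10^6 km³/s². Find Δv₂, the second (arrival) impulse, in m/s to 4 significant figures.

The Hohmann ellipse has a_t = (r₁ + r₂)/2 = 3.1965×10^5 km.
On the circular orbit at r = 5.304×10^5 km, v_c = √(μ/r) = 3.9907 km/s.
Vis-viva on the transfer ellipse at r = 5.304×10^5 km gives v_t = √[μ(2/r − 1/a_t)] = 2.3293 km/s.
Δv₂ = |v_t − v_c| = |2.3293 − 3.9907| = 1.661 km/s.

Δv₂ = 1661 m/s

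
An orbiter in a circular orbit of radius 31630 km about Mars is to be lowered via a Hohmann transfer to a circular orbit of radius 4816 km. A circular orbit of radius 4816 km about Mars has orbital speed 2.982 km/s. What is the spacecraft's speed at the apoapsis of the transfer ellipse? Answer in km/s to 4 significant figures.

v = 0.5982 km/s

From the circular-orbit relation v² = μ/r at r = 4816 km: μ = v²r = (2.982)² × 4816 = 42825.4 km³/s².
The Hohmann ellipse has a_t = (r₁ + r₂)/2 = 18223 km.
At apoapsis, r = 31630 km.
Applying v² = μ(2/r − 1/a_t): v = 0.5982 km/s.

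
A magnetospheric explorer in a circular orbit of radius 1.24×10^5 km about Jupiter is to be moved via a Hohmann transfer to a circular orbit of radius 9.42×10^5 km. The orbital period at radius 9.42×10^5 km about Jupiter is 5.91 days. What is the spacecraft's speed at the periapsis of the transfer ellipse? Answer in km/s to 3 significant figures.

v = 42.5 km/s

From Kepler's third law T² = 4π²r³/μ at r = 9.42×10^5 km, T = 5.91 days = 5.91 × 86400 s = 5.10624×10^5 s: μ = 4π²r³/T² = 1.26564×10^8 km³/s².
Transfer-ellipse semi-major axis a_t = (r₁ + r₂)/2 = (1.240×10^5 + 9.420×10^5)/2 = 5.330×10^5 km.
The periapsis of the transfer ellipse is at r = 1.240×10^5 km.
Applying v² = μ(2/r − 1/a_t): v = 42.47 km/s.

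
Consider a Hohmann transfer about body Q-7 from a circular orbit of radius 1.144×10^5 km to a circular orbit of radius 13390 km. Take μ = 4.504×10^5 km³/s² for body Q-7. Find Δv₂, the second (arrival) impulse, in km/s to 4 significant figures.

The Hohmann ellipse has a_t = (r₁ + r₂)/2 = 63895 km.
Circular speed at r = 13390 km: v_c = √(μ/r) = 5.7997 km/s.
Vis-viva on the transfer ellipse at r = 13390 km gives v_t = √[μ(2/r − 1/a_t)] = 7.7605 km/s.
Δv₂ = |v_t − v_c| = |7.7605 − 5.7997| = 1.961 km/s.

Δv₂ = 1.961 km/s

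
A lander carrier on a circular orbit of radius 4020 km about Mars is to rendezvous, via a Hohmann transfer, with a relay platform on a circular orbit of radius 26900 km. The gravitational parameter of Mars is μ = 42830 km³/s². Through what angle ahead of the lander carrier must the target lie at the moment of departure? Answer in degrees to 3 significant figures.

φ = 102°

Transfer-ellipse semi-major axis a_t = (r₁ + r₂)/2 = (4020 + 26900)/2 = 15460 km.
Transfer time t = π√(a_t³/μ) = 29180 s.
Target angular speed ω₂ = √(μ/r₂³) = 4.691×10^-5 rad/s.
Angle swept by the target during transfer: ω₂·t = 1.3688 rad = 78.43°.
Arrival is 180° from departure on the ellipse, so φ = 180° − 78.43° = 102°.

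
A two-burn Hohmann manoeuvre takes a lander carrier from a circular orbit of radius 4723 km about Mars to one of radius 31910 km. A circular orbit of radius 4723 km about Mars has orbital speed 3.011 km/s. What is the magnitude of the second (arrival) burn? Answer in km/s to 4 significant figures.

Δv₂ = 0.5702 km/s

From the circular-orbit relation v² = μ/r at r = 4723 km: μ = v²r = (3.011)² × 4723 = 42819.3 km³/s².
Transfer-ellipse semi-major axis a_t = (r₁ + r₂)/2 = (4723 + 31910)/2 = 18316.5 km.
On the circular orbit at r = 31910 km, v_c = √(μ/r) = 1.1584 km/s.
Vis-viva on the transfer ellipse at r = 31910 km gives v_t = √[μ(2/r − 1/a_t)] = 0.58823 km/s.
Δv₂ = |v_t − v_c| = |0.58823 − 1.1584| = 0.5702 km/s.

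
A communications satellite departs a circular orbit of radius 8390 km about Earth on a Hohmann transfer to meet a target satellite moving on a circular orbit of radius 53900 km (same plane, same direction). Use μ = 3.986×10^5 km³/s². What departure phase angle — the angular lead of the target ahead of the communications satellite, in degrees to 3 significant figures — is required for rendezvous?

φ = 101°

Semi-major axis of the transfer orbit: a_t = (8390 + 53900)/2 = 31145 km.
The half-period of the transfer ellipse is t = π√(a_t³/μ) = 27350 s.
Target angular speed ω₂ = √(μ/r₂³) = 5.0453×10^-5 rad/s.
Angle swept by the target during transfer: ω₂·t = 1.3799 rad = 79.06°.
The communications satellite traverses 180° on the transfer ellipse, so the target must lead by 180° − 79.06° = 101°.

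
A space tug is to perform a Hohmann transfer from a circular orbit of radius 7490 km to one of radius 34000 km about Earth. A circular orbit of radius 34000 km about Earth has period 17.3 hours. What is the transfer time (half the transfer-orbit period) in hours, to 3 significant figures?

From Kepler's third law T² = 4π²r³/μ at r = 34000 km, T = 17.3 hours = 17.3 × 3600 s = 62280 s: μ = 4π²r³/T² = 4.00036×10^5 km³/s².
Transfer-ellipse semi-major axis a_t = (r₁ + r₂)/2 = (7490 + 34000)/2 = 20745 km.
By Kepler's third law the transfer-orbit period is T = 2π√(a_t³/μ), so t = T/2 = 14840 s.
Converting: 14840 s ÷ 3600 s/hour = 4.12 hours.

t = 4.12 hours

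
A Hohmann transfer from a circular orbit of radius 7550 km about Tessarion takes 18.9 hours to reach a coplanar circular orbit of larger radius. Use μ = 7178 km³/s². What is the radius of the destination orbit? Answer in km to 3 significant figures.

r₂ = 22400 km

Transfer time t = 18.9 hours = 68040 s, and t = π√(a_t³/μ).
So a_t = (μ t²/π²)^(1/3) = (7178 × (68040)² / π²)^(1/3) = 14988 km.
Since a_t = (r₁ + r₂)/2, r₂ = 2a_t − r₁ = 2×14988 − 7550 = 22426 km.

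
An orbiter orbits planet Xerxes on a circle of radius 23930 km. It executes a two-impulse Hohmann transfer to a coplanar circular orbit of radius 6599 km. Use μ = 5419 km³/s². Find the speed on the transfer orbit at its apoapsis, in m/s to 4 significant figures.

The Hohmann ellipse has a_t = (r₁ + r₂)/2 = 15264.5 km.
At apoapsis, r = 23930 km.
From the vis-viva equation, v = √[μ(2/r − 1/a_t)] = 0.3129 km/s.

v = 312.9 m/s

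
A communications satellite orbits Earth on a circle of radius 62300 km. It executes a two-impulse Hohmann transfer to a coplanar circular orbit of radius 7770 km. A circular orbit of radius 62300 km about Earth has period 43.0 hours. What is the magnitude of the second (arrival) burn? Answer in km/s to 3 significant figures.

Δv₂ = 2.39 km/s

From Kepler's third law T² = 4π²r³/μ at r = 62300 km, T = 43.0 hours = 43.0 × 3600 s = 1.548×10^5 s: μ = 4π²r³/T² = 3.98366×10^5 km³/s².
The Hohmann ellipse has a_t = (r₁ + r₂)/2 = 35035 km.
On the circular orbit at r = 7770 km, v_c = √(μ/r) = 7.160 km/s.
Vis-viva on the transfer ellipse at r = 7770 km gives v_t = √[μ(2/r − 1/a_t)] = 9.548 km/s.
Δv₂ = |v_t − v_c| = |9.548 − 7.160| = 2.388 km/s.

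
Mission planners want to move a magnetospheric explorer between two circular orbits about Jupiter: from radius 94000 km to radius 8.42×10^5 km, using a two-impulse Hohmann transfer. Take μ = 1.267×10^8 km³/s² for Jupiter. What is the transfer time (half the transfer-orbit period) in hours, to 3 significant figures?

t = 24.8 hours

Transfer-ellipse semi-major axis a_t = (r₁ + r₂)/2 = (94000 + 8.420×10^5)/2 = 4.680×10^5 km.
Half the transfer-orbit period gives t = π√(a_t³/μ) = 89360 s.
Converting: 89360 s ÷ 3600 s/hour = 24.8 hours.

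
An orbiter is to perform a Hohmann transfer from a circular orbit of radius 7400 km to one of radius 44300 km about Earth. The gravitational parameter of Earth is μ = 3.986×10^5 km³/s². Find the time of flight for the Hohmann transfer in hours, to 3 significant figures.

The Hohmann ellipse has a_t = (r₁ + r₂)/2 = 25850 km.
Half the transfer-orbit period gives t = π√(a_t³/μ) = 20680 s.
Converting: 20680 s ÷ 3600 s/hour = 5.74 hours.

t = 5.74 hours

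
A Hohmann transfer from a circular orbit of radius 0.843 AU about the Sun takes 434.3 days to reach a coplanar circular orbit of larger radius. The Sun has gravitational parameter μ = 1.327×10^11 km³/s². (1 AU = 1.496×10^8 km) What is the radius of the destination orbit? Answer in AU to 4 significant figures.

r₂ = 2.720 AU

In km: r₁ = 0.843 × 1.496×10^8 = 1.261128×10^8 km.
Transfer time t = 434.3 days = 3.752352×10^7 s, and t = π√(a_t³/μ).
So a_t = (μ t²/π²)^(1/3) = (1.327×10^11 × (3.752352×10^7)² / π²)^(1/3) = 2.6652×10^8 km.
Since a_t = (r₁ + r₂)/2, r₂ = 2a_t − r₁ = 2×2.6652×10^8 − 1.261128×10^8 = 4.069272×10^8 km.
In AU: r₂ = 4.069272×10^8 / 1.496×10^8 = 2.720 AU.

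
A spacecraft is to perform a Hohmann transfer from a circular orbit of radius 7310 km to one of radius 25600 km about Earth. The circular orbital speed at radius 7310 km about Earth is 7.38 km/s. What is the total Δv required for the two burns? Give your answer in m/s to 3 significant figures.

Δv = 3140 m/s

From the circular-orbit relation v² = μ/r at r = 7310 km: μ = v²r = (7.38)² × 7310 = 3.98135×10^5 km³/s².
The Hohmann ellipse has a_t = (r₁ + r₂)/2 = 16455 km.
Circular speed at r₁: v₁ = √(μ/r₁) = √(3.98135×10^5/7310) = 7.380 km/s.
Transfer-orbit speed at r₁ (vis-viva equation): v_p = √[μ(2/r₁ − 1/a_t)] = 9.205 km/s.
First burn Δv₁ = |v_p − v₁| = 1.825 km/s.
At r₂, v₂ = √(μ/r₂) = 3.9436 km/s.
Transfer-orbit speed at r₂: v_a = √[μ(2/r₂ − 1/a_t)] = 2.6285 km/s.
Second burn Δv₂ = |v₂ − v_a| = 1.315 km/s.
Total Δv = Δv₁ + Δv₂ = 3.140 km/s.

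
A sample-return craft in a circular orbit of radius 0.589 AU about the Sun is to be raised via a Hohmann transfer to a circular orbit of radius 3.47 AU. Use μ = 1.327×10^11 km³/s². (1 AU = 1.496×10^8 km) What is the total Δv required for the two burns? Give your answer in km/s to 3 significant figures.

In km: r₁ = 0.589 × 1.496×10^8 = 8.81144×10^7 km; r₂ = 3.47 × 1.496×10^8 = 5.19112×10^8 km.
Semi-major axis of the transfer orbit: a_t = (8.81144×10^7 + 5.19112×10^8)/2 = 3.036132×10^8 km.
At r₁ the circular-orbit speed is v₁ = √(μ/r₁) = 38.807 km/s.
Transfer-orbit speed at r₁ (vis-viva equation): v_p = √[μ(2/r₁ − 1/a_t)] = 50.744 km/s.
First burn Δv₁ = |v_p − v₁| = 11.937 km/s.
Circular speed at r₂: v₂ = √(μ/r₂) = 15.9884 km/s.
Transfer-orbit speed at r₂: v_a = √[μ(2/r₂ − 1/a_t)] = 8.61327 km/s.
Second burn Δv₂ = |v₂ − v_a| = 7.3751 km/s.
Total Δv = Δv₁ + Δv₂ = 19.31 km/s.

Δv = 19.3 km/s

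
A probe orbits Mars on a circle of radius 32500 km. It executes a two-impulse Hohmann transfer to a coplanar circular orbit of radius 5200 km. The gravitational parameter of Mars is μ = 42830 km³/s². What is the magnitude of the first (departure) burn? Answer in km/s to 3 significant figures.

Δv₁ = 0.545 km/s

Transfer-ellipse semi-major axis a_t = (r₁ + r₂)/2 = (32500 + 5200)/2 = 18850 km.
Circular speed at r = 32500 km: v_c = √(μ/r) = 1.14797 km/s.
Vis-viva on the transfer ellipse at r = 32500 km gives v_t = √[μ(2/r − 1/a_t)] = 0.602946 km/s.
Δv₁ = |v_t − v_c| = |0.602946 − 1.14797| = 0.5450 km/s.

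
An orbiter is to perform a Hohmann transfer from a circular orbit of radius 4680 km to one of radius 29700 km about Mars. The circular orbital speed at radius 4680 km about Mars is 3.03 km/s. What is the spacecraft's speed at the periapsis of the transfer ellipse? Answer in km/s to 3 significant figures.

v = 3.98 km/s

From the circular-orbit relation v² = μ/r at r = 4680 km: μ = v²r = (3.03)² × 4680 = 42966.6 km³/s².
The Hohmann ellipse has a_t = (r₁ + r₂)/2 = 17190 km.
At periapsis, r = 4680 km.
From the vis-viva equation, v = √[μ(2/r − 1/a_t)] = 3.983 km/s.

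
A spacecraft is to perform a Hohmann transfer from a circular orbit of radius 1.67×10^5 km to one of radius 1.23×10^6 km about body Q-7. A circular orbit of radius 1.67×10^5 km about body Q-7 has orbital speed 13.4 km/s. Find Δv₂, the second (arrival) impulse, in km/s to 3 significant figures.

Δv₂ = 2.52 km/s

From the circular-orbit relation v² = μ/r at r = 1.67×10^5 km: μ = v²r = (13.4)² × 1.67×10^5 = 2.99865×10^7 km³/s².
Transfer-ellipse semi-major axis a_t = (r₁ + r₂)/2 = (1.670×10^5 + 1.230×10^6)/2 = 6.985×10^5 km.
Circular speed at r = 1.230×10^6 km: v_c = √(μ/r) = 4.9375 km/s.
Transfer-orbit speed at the same r (vis-viva, a = a_t): v_t = √[μ(2/r − 1/a_t)] = 2.4143 km/s.
Δv₂ = |v_t − v_c| = |2.4143 − 4.9375| = 2.523 km/s.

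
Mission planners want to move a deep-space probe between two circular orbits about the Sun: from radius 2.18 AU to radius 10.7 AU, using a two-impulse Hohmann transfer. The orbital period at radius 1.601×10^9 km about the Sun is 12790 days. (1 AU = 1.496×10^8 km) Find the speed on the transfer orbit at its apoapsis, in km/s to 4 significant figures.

From Kepler's third law T² = 4π²r³/μ at r = 1.601×10^9 km, T = 12790 days = 12790 × 86400 s = 1.105056×10^9 s: μ = 4π²r³/T² = 1.32668×10^11 km³/s².
In km: r₁ = 2.18 × 1.496×10^8 = 3.26128×10^8 km; r₂ = 10.7 × 1.496×10^8 = 1.60072×10^9 km.
Semi-major axis of the transfer orbit: a_t = (3.26128×10^8 + 1.60072×10^9)/2 = 9.63424×10^8 km.
The apoapsis of the transfer ellipse is at r = 1.60072×10^9 km.
Applying v² = μ(2/r − 1/a_t): v = 5.297 km/s.

v = 5.297 km/s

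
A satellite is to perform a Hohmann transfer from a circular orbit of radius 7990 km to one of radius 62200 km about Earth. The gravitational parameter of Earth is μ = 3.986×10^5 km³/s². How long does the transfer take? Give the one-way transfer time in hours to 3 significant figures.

Semi-major axis of the transfer orbit: a_t = (7990 + 62200)/2 = 35095 km.
Half the transfer-orbit period gives t = π√(a_t³/μ) = 32720 s.
Converting: 32720 s ÷ 3600 s/hour = 9.09 hours.

t = 9.09 hours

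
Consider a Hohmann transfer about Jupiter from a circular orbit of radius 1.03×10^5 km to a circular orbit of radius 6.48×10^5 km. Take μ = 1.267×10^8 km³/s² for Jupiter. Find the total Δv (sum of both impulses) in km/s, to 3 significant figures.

Semi-major axis of the transfer orbit: a_t = (1.030×10^5 + 6.480×10^5)/2 = 3.755×10^5 km.
At r₁ the circular-orbit speed is v₁ = √(μ/r₁) = 35.07 km/s.
Transfer-orbit speed at r₁ (vis-viva): v_p = √[μ(2/r₁ − 1/a_t)] = 46.07 km/s.
First burn Δv₁ = |v_p − v₁| = 11.00 km/s.
Circular speed at r₂: v₂ = √(μ/r₂) = 13.983 km/s.
Transfer-orbit speed at r₂: v_a = √[μ(2/r₂ − 1/a_t)] = 7.3234 km/s.
Second burn Δv₂ = |v₂ − v_a| = 6.660 km/s.
Total Δv = Δv₁ + Δv₂ = 17.66 km/s.

Δv = 17.7 km/s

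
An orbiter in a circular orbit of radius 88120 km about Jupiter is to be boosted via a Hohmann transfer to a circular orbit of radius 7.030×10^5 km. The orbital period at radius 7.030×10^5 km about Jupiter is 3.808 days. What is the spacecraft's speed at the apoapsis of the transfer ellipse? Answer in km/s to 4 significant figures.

v = 6.337 km/s

From Kepler's third law T² = 4π²r³/μ at r = 7.030×10^5 km, T = 3.808 days = 3.808 × 86400 s = 3.290112×10^5 s: μ = 4π²r³/T² = 1.26708×10^8 km³/s².
The Hohmann ellipse has a_t = (r₁ + r₂)/2 = 3.9556×10^5 km.
The apoapsis of the transfer ellipse is at r = 7.030×10^5 km.
Applying v² = μ(2/r − 1/a_t): v = 6.337 km/s.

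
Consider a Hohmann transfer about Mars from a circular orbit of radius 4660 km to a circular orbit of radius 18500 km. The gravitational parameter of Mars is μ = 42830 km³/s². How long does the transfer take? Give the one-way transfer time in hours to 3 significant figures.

t = 5.25 hours

Transfer-ellipse semi-major axis a_t = (r₁ + r₂)/2 = (4660 + 18500)/2 = 11580 km.
Transfer time t = π√(a_t³/μ) = π√((11580)³ / 42830) = 18916 s.
Converting: 18916 s ÷ 3600 s/hour = 5.25 hours.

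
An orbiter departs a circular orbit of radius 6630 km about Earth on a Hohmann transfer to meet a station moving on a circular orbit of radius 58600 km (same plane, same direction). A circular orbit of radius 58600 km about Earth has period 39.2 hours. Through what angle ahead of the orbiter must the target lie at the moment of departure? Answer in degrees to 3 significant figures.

From Kepler's third law T² = 4π²r³/μ at r = 58600 km, T = 39.2 hours = 39.2 × 3600 s = 1.4112×10^5 s: μ = 4π²r³/T² = 3.98910×10^5 km³/s².
Semi-major axis of the transfer orbit: a_t = (6630 + 58600)/2 = 32615 km.
Transfer time t = π√(a_t³/μ) = 29298 s.
Target angular speed ω₂ = √(μ/r₂³) = 4.4524×10^-5 rad/s.
Angle swept by the target during transfer: ω₂·t = 1.3045 rad = 74.74°.
The orbiter traverses 180° on the transfer ellipse, so the target must lead by 180° − 74.74° = 105°.

φ = 105°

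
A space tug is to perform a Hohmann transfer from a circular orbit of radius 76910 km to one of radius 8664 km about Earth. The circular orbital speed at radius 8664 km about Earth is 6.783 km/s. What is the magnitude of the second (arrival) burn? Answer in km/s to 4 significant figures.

From the circular-orbit relation v² = μ/r at r = 8664 km: μ = v²r = (6.783)² × 8664 = 3.98623×10^5 km³/s².
The Hohmann ellipse has a_t = (r₁ + r₂)/2 = 42787 km.
On the circular orbit at r = 8664 km, v_c = √(μ/r) = 6.783 km/s.
Transfer-orbit speed at the same r (vis-viva, a = a_t): v_t = √[μ(2/r − 1/a_t)] = 9.094 km/s.
Δv₂ = |v_t − v_c| = |9.094 − 6.783| = 2.311 km/s.

Δv₂ = 2.311 km/s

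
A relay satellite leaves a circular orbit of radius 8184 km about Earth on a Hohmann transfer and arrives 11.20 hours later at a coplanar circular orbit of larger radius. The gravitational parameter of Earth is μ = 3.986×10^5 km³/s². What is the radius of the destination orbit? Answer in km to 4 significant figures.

Transfer time t = 11.20 hours = 40320 s, and t = π√(a_t³/μ).
So a_t = (μ t²/π²)^(1/3) = (3.986×10^5 × (40320)² / π²)^(1/3) = 40342 km.
Since a_t = (r₁ + r₂)/2, r₂ = 2a_t − r₁ = 2×40342 − 8184 = 72500 km.

r₂ = 72500 km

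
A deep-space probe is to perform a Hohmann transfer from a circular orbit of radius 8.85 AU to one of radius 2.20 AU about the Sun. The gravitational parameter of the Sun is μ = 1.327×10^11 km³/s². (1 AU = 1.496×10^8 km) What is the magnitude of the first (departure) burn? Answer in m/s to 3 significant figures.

Δv₁ = 3690 m/s

In km: r₁ = 8.85 × 1.496×10^8 = 1.32396×10^9 km; r₂ = 2.20 × 1.496×10^8 = 3.2912×10^8 km.
The Hohmann ellipse has a_t = (r₁ + r₂)/2 = 8.2654×10^8 km.
Circular speed at r = 1.32396×10^9 km: v_c = √(μ/r) = 10.0115 km/s.
Vis-viva on the transfer ellipse at r = 1.32396×10^9 km gives v_t = √[μ(2/r − 1/a_t)] = 6.31747 km/s.
Δv₁ = |v_t − v_c| = |6.31747 − 10.0115| = 3.694 km/s.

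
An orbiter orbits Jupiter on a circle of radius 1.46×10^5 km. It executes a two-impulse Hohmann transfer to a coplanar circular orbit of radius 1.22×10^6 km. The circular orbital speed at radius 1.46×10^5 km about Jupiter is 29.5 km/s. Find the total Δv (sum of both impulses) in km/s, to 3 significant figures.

Δv = 15.4 km/s

From the circular-orbit relation v² = μ/r at r = 1.46×10^5 km: μ = v²r = (29.5)² × 1.46×10^5 = 1.27056×10^8 km³/s².
Transfer-ellipse semi-major axis a_t = (r₁ + r₂)/2 = (1.460×10^5 + 1.220×10^6)/2 = 6.830×10^5 km.
At r₁ the circular-orbit speed is v₁ = √(μ/r₁) = 29.500 km/s.
Transfer-orbit speed at r₁ (vis-viva equation): v_p = √[μ(2/r₁ − 1/a_t)] = 39.427 km/s.
First burn Δv₁ = |v_p − v₁| = 9.927 km/s.
At r₂, v₂ = √(μ/r₂) = 10.205 km/s.
Transfer-orbit speed at r₂: v_a = √[μ(2/r₂ − 1/a_t)] = 4.7183 km/s.
Second burn Δv₂ = |v₂ − v_a| = 5.487 km/s.
Total Δv = Δv₁ + Δv₂ = 15.41 km/s.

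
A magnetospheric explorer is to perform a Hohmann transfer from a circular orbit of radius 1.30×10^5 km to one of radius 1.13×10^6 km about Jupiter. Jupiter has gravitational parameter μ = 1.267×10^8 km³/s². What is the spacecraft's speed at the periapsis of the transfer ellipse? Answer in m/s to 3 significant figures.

The Hohmann ellipse has a_t = (r₁ + r₂)/2 = 6.300×10^5 km.
The periapsis of the transfer ellipse is at r = 1.300×10^5 km.
Applying v² = μ(2/r − 1/a_t): v = 41.81 km/s.

v = 41800 m/s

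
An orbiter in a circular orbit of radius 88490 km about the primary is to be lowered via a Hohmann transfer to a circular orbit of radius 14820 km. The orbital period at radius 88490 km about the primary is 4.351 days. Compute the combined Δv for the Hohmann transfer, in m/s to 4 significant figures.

Δv = 1803 m/s

From Kepler's third law T² = 4π²r³/μ at r = 88490 km, T = 4.351 days = 4.351 × 86400 s = 3.759264×10^5 s: μ = 4π²r³/T² = 1.93569×10^5 km³/s².
Transfer-ellipse semi-major axis a_t = (r₁ + r₂)/2 = (88490 + 14820)/2 = 51655 km.
At r₁ the circular-orbit speed is v₁ = √(μ/r₁) = 1.479 km/s.
On the transfer ellipse at r₁, vis-viva gives v_a = √[μ(2/r₁ − 1/a_t)] = 0.7922 km/s.
First burn Δv₁ = |v_a − v₁| = 0.6868 km/s.
Circular speed at r₂: v₂ = √(μ/r₂) = 3.614 km/s.
Transfer-orbit speed at r₂: v_p = √[μ(2/r₂ − 1/a_t)] = 4.730 km/s.
Second burn Δv₂ = |v₂ − v_p| = 1.116 km/s.
Δv = Δv₁ + Δv₂ = 0.6868 + 1.116 = 1.803 km/s.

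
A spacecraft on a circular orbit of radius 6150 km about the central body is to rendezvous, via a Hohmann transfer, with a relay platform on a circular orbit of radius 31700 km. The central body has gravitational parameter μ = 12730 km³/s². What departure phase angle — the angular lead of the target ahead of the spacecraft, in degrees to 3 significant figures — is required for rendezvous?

φ = 97.0°

Semi-major axis of the transfer orbit: a_t = (6150 + 31700)/2 = 18925 km.
Transfer time t = π√(a_t³/μ) = 72492 s.
The target's mean motion on its circular orbit is ω₂ = √(μ/r₂³) = 1.9991×10^-5 rad/s.
Angle swept by the target during transfer: ω₂·t = 1.4492 rad = 83.03°.
Arrival is 180° from departure on the ellipse, so φ = 180° − 83.03° = 97.0°.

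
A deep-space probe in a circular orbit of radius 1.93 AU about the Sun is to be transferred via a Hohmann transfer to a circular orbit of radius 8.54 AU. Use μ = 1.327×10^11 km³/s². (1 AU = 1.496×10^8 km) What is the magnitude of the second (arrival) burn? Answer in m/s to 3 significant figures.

In km: r₁ = 1.93 × 1.496×10^8 = 2.88728×10^8 km; r₂ = 8.54 × 1.496×10^8 = 1.277584×10^9 km.
The Hohmann ellipse has a_t = (r₁ + r₂)/2 = 7.83156×10^8 km.
On the circular orbit at r = 1.277584×10^9 km, v_c = √(μ/r) = 10.1916 km/s.
Vis-viva on the transfer ellipse at r = 1.277584×10^9 km gives v_t = √[μ(2/r − 1/a_t)] = 6.18815 km/s.
Δv₂ = |v_t − v_c| = |6.18815 − 10.1916| = 4.003 km/s.

Δv₂ = 4000 m/s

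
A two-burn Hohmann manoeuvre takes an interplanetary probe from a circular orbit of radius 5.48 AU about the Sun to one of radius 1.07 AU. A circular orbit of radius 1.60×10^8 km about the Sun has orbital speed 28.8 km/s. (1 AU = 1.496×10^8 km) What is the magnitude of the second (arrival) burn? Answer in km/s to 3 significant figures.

Δv₂ = 8.45 km/s

From the circular-orbit relation v² = μ/r at r = 1.60×10^8 km: μ = v²r = (28.8)² × 1.60×10^8 = 1.32710×10^11 km³/s².
In km: r₁ = 5.48 × 1.496×10^8 = 8.19808×10^8 km; r₂ = 1.07 × 1.496×10^8 = 1.60072×10^8 km.
The Hohmann ellipse has a_t = (r₁ + r₂)/2 = 4.8994×10^8 km.
On the circular orbit at r = 1.60072×10^8 km, v_c = √(μ/r) = 28.794 km/s.
Vis-viva on the transfer ellipse at r = 1.60072×10^8 km gives v_t = √[μ(2/r − 1/a_t)] = 37.246 km/s.
Δv₂ = |v_t − v_c| = |37.246 − 28.794| = 8.452 km/s.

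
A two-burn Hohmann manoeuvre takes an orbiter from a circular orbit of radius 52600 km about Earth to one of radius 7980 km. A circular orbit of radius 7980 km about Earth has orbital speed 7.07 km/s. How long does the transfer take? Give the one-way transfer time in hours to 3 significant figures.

t = 7.28 hours

From the circular-orbit relation v² = μ/r at r = 7980 km: μ = v²r = (7.07)² × 7980 = 3.98880×10^5 km³/s².
The Hohmann ellipse has a_t = (r₁ + r₂)/2 = 30290 km.
By Kepler's third law the transfer-orbit period is T = 2π√(a_t³/μ), so t = T/2 = 26220 s.
Converting: 26220 s ÷ 3600 s/hour = 7.28 hours.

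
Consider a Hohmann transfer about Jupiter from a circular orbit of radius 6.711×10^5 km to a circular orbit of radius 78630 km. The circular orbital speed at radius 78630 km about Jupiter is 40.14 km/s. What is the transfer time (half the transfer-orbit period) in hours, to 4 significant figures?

From the circular-orbit relation v² = μ/r at r = 78630 km: μ = v²r = (40.14)² × 78630 = 1.26690×10^8 km³/s².
Semi-major axis of the transfer orbit: a_t = (6.711×10^5 + 78630)/2 = 3.74865×10^5 km.
Transfer time t = π√(a_t³/μ) = π√((3.74865×10^5)³ / 1.26690×10^8) = 64060 s.
Converting: 64060 s ÷ 3600 s/hour = 17.79 hours.

t = 17.79 hours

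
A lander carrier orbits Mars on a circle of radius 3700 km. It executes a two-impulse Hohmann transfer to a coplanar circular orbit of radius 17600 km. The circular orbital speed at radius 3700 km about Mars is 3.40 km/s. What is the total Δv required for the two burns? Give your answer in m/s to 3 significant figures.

From the circular-orbit relation v² = μ/r at r = 3700 km: μ = v²r = (3.40)² × 3700 = 42772.0 km³/s².
The Hohmann ellipse has a_t = (r₁ + r₂)/2 = 10650 km.
Circular speed at r₁: v₁ = √(μ/r₁) = √(42772.0/3700) = 3.4000 km/s.
On the transfer ellipse at r₁, v² = μ(2/r − 1/a) gives v_p = √[μ(2/r₁ − 1/a_t)] = 4.3708 km/s.
First burn Δv₁ = |v_p − v₁| = 0.9708 km/s.
Circular speed at r₂: v₂ = √(μ/r₂) = 1.559 km/s.
Transfer-orbit speed at r₂: v_a = √[μ(2/r₂ − 1/a_t)] = 0.9189 km/s.
Second burn Δv₂ = |v₂ − v_a| = 0.6401 km/s.
Total Δv = Δv₁ + Δv₂ = 1.611 km/s.

Δv = 1610 m/s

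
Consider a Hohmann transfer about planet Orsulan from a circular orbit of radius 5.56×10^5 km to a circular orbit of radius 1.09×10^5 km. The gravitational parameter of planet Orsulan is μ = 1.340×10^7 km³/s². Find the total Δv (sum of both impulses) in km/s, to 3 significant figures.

Δv = 5.35 km/s

The Hohmann ellipse has a_t = (r₁ + r₂)/2 = 3.325×10^5 km.
At r₁ the circular-orbit speed is v₁ = √(μ/r₁) = 4.90925 km/s.
Transfer-orbit speed at r₁ (v² = μ(2/r − 1/a)): v_a = √[μ(2/r₁ − 1/a_t)] = 2.81082 km/s.
First burn Δv₁ = |v_a − v₁| = 2.09843 km/s.
Circular speed at r₂: v₂ = √(μ/r₂) = 11.0876 km/s.
Transfer-orbit speed at r₂: v_p = √[μ(2/r₂ − 1/a_t)] = 14.3377 km/s.
Second burn Δv₂ = |v₂ − v_p| = 3.25010 km/s.
Δv = Δv₁ + Δv₂ = 2.09843 + 3.25010 = 5.349 km/s.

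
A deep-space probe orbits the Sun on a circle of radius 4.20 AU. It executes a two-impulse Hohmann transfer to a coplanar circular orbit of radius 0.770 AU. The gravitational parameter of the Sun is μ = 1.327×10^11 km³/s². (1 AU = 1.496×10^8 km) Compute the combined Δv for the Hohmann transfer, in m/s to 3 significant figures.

Δv = 16600 m/s

In km: r₁ = 4.20 × 1.496×10^8 = 6.2832×10^8 km; r₂ = 0.770 × 1.496×10^8 = 1.15192×10^8 km.
Transfer-ellipse semi-major axis a_t = (r₁ + r₂)/2 = (6.2832×10^8 + 1.15192×10^8)/2 = 3.71756×10^8 km.
Circular speed at r₁: v₁ = √(μ/r₁) = √(1.327×10^11/6.2832×10^8) = 14.5327 km/s.
On the transfer ellipse at r₁, vis-viva gives v_a = √[μ(2/r₁ − 1/a_t)] = 8.08960 km/s.
First burn Δv₁ = |v_a − v₁| = 6.4431 km/s.
At r₂, v₂ = √(μ/r₂) = 33.941 km/s.
Transfer-orbit speed at r₂: v_p = √[μ(2/r₂ − 1/a_t)] = 44.125 km/s.
Second burn Δv₂ = |v₂ − v_p| = 10.184 km/s.
Δv = Δv₁ + Δv₂ = 6.4431 + 10.184 = 16.63 km/s.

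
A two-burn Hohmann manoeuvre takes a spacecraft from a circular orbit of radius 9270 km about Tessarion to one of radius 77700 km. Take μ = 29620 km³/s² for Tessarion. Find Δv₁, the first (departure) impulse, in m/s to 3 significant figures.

Transfer-ellipse semi-major axis a_t = (r₁ + r₂)/2 = (9270 + 77700)/2 = 43485 km.
Circular speed at r = 9270 km: v_c = √(μ/r) = 1.7875 km/s.
Vis-viva on the transfer ellipse at r = 9270 km gives v_t = √[μ(2/r − 1/a_t)] = 2.3894 km/s.
Δv₁ = |v_t − v_c| = |2.3894 − 1.7875| = 0.6019 km/s.

Δv₁ = 602 m/s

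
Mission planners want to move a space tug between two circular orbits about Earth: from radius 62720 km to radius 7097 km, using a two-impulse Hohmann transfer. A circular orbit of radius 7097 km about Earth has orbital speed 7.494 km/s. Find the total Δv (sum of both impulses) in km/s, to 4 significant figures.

From the circular-orbit relation v² = μ/r at r = 7097 km: μ = v²r = (7.494)² × 7097 = 3.98568×10^5 km³/s².
Transfer-ellipse semi-major axis a_t = (r₁ + r₂)/2 = (62720 + 7097)/2 = 34908.5 km.
At r₁ the circular-orbit speed is v₁ = √(μ/r₁) = 2.521 km/s.
On the transfer ellipse at r₁, vis-viva equation gives v_a = √[μ(2/r₁ − 1/a_t)] = 1.137 km/s.
First burn Δv₁ = |v_a − v₁| = 1.384 km/s.
At r₂, v₂ = √(μ/r₂) = 7.4940 km/s.
Transfer-orbit speed at r₂: v_p = √[μ(2/r₂ − 1/a_t)] = 10.045 km/s.
Second burn Δv₂ = |v₂ − v_p| = 2.551 km/s.
Total Δv = Δv₁ + Δv₂ = 3.935 km/s.

Δv = 3.935 km/s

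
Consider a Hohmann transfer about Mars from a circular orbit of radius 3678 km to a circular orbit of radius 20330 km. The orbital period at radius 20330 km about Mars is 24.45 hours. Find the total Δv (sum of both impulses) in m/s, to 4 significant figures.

Δv = 1676 m/s

From Kepler's third law T² = 4π²r³/μ at r = 20330 km, T = 24.45 hours = 24.45 × 3600 s = 88020 s: μ = 4π²r³/T² = 42816.3 km³/s².
The Hohmann ellipse has a_t = (r₁ + r₂)/2 = 12004 km.
Circular speed at r₁: v₁ = √(μ/r₁) = √(42816.3/3678) = 3.412 km/s.
Transfer-orbit speed at r₁ (v² = μ(2/r − 1/a)): v_p = √[μ(2/r₁ − 1/a_t)] = 4.440 km/s.
First burn Δv₁ = |v_p − v₁| = 1.028 km/s.
At r₂, v₂ = √(μ/r₂) = 1.4512 km/s.
Transfer-orbit speed at r₂: v_a = √[μ(2/r₂ − 1/a_t)] = 0.80330 km/s.
Second burn Δv₂ = |v₂ − v_a| = 0.6479 km/s.
Total Δv = Δv₁ + Δv₂ = 1.676 km/s.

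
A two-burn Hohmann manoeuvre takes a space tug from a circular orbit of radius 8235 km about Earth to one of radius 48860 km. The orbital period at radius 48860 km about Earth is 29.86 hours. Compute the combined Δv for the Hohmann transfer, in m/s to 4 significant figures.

Δv = 3466 m/s

From Kepler's third law T² = 4π²r³/μ at r = 48860 km, T = 29.86 hours = 29.86 × 3600 s = 1.07496×10^5 s: μ = 4π²r³/T² = 3.98507×10^5 km³/s².
Transfer-ellipse semi-major axis a_t = (r₁ + r₂)/2 = (8235 + 48860)/2 = 28547.5 km.
Circular speed at r₁: v₁ = √(μ/r₁) = √(3.98507×10^5/8235) = 6.9564 km/s.
On the transfer ellipse at r₁, v² = μ(2/r − 1/a) gives v_p = √[μ(2/r₁ − 1/a_t)] = 9.1008 km/s.
First burn Δv₁ = |v_p − v₁| = 2.144 km/s.
Circular speed at r₂: v₂ = √(μ/r₂) = 2.856 km/s.
Transfer-orbit speed at r₂: v_a = √[μ(2/r₂ − 1/a_t)] = 1.534 km/s.
Second burn Δv₂ = |v₂ − v_a| = 1.322 km/s.
Δv = Δv₁ + Δv₂ = 2.144 + 1.322 = 3.466 km/s.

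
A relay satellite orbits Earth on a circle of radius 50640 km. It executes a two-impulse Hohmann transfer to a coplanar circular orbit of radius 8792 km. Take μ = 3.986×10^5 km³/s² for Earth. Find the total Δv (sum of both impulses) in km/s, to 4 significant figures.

Δv = 3.336 km/s

Transfer-ellipse semi-major axis a_t = (r₁ + r₂)/2 = (50640 + 8792)/2 = 29716 km.
Circular speed at r₁: v₁ = √(μ/r₁) = √(3.986×10^5/50640) = 2.806 km/s.
On the transfer ellipse at r₁, vis-viva equation gives v_a = √[μ(2/r₁ − 1/a_t)] = 1.526 km/s.
First burn Δv₁ = |v_a − v₁| = 1.280 km/s.
At r₂, v₂ = √(μ/r₂) = 6.7333 km/s.
Transfer-orbit speed at r₂: v_p = √[μ(2/r₂ − 1/a_t)] = 8.7897 km/s.
Second burn Δv₂ = |v₂ − v_p| = 2.056 km/s.
Δv = Δv₁ + Δv₂ = 1.280 + 2.056 = 3.336 km/s.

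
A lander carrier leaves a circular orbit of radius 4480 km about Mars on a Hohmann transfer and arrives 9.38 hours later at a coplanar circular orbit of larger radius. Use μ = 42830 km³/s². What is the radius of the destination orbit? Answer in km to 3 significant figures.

r₂ = 29600 km

Transfer time t = 9.38 hours = 33768 s, and t = π√(a_t³/μ).
So a_t = (μ t²/π²)^(1/3) = (42830 × (33768)² / π²)^(1/3) = 17041 km.
Since a_t = (r₁ + r₂)/2, r₂ = 2a_t − r₁ = 2×17041 − 4480 = 29602 km.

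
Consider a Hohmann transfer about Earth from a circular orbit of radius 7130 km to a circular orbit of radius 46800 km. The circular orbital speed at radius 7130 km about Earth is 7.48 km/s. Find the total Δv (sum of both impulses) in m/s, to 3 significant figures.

From the circular-orbit relation v² = μ/r at r = 7130 km: μ = v²r = (7.48)² × 7130 = 3.98926×10^5 km³/s².
Transfer-ellipse semi-major axis a_t = (r₁ + r₂)/2 = (7130 + 46800)/2 = 26965 km.
At r₁ the circular-orbit speed is v₁ = √(μ/r₁) = 7.4800 km/s.
Transfer-orbit speed at r₁ (v² = μ(2/r − 1/a)): v_p = √[μ(2/r₁ − 1/a_t)] = 9.8543 km/s.
First burn Δv₁ = |v_p − v₁| = 2.3743 km/s.
At r₂, v₂ = √(μ/r₂) = 2.9196 km/s.
Transfer-orbit speed at r₂: v_a = √[μ(2/r₂ − 1/a_t)] = 1.5013 km/s.
Second burn Δv₂ = |v₂ − v_a| = 1.4183 km/s.
Total Δv = Δv₁ + Δv₂ = 3.793 km/s.

Δv = 3790 m/s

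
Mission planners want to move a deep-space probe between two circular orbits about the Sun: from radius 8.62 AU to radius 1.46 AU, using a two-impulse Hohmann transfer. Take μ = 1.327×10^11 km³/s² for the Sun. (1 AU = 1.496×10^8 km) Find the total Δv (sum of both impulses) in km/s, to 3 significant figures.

Δv = 12.3 km/s

In km: r₁ = 8.62 × 1.496×10^8 = 1.289552×10^9 km; r₂ = 1.46 × 1.496×10^8 = 2.18416×10^8 km.
The Hohmann ellipse has a_t = (r₁ + r₂)/2 = 7.53984×10^8 km.
Circular speed at r₁: v₁ = √(μ/r₁) = √(1.327×10^11/1.289552×10^9) = 10.144 km/s.
Transfer-orbit speed at r₁ (vis-viva equation): v_a = √[μ(2/r₁ − 1/a_t)] = 5.4598 km/s.
First burn Δv₁ = |v_a − v₁| = 4.684 km/s.
At r₂, v₂ = √(μ/r₂) = 24.6487 km/s.
Transfer-orbit speed at r₂: v_p = √[μ(2/r₂ − 1/a_t)] = 32.2353 km/s.
Second burn Δv₂ = |v₂ − v_p| = 7.587 km/s.
Δv = Δv₁ + Δv₂ = 4.684 + 7.587 = 12.27 km/s.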